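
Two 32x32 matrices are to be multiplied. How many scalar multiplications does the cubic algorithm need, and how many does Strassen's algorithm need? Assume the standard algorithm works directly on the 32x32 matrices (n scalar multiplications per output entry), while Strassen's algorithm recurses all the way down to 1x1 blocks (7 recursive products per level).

Matrix multiplication for 32x32 matrices:

Standard algorithm: 32^3 = 32768 multiplications
Strassen's algorithm: 7^(log2(32)) = 7^5 = 16807 multiplications
Savings: 32768 - 16807 = 15961 multiplications

Standard: 32768 multiplications (32^3). Strassen: 16807 multiplications (7^5). Strassen reduces 8 recursive multiplications to 7 at each level.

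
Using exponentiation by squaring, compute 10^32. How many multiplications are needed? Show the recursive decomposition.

Computing 10^32 by squaring (build up from 10^1; each line after the first costs one multiplication):

10^1 = 10
10^2 = (10^1)^2 = 10^2 = 100
10^4 = (10^2)^2 = 100^2 = 10000
10^8 = (10^4)^2 = 10000^2 = 100000000
10^16 = (10^8)^2 = 100000000^2 = 10000000000000000
10^32 = (10^16)^2 = 10000000000000000^2 = 100000000000000000000000000000000

Result: 100000000000000000000000000000000
Multiplications needed: 5 (5 lines after 10^1)

10^32 = 100000000000000000000000000000000. Using exponentiation by squaring, this requires 5 multiplications. The key idea: if the exponent is even, square the half-power; if odd, multiply by the base once.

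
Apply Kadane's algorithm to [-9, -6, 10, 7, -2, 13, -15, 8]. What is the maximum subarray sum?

Using Kadane's algorithm on [-9, -6, 10, 7, -2, 13, -15, 8]:

Scanning through the array:
Position 1 (value -6): max_ending_here = -6, max_so_far = -6
Position 2 (value 10): max_ending_here = 10, max_so_far = 10
Position 3 (value 7): max_ending_here = 17, max_so_far = 17
Position 4 (value -2): max_ending_here = 15, max_so_far = 17
Position 5 (value 13): max_ending_here = 28, max_so_far = 28
Position 6 (value -15): max_ending_here = 13, max_so_far = 28
Position 7 (value 8): max_ending_here = 21, max_so_far = 28

Maximum subarray: [10, 7, -2, 13]
Maximum sum: 28

The maximum subarray is [10, 7, -2, 13] with sum 28. This subarray runs from index 2 to index 5.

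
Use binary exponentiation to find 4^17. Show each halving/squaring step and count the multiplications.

Computing 4^17 by squaring (build up from 4^1; each line after the first costs one multiplication):

4^1 = 4
4^2 = (4^1)^2 = 4^2 = 16
4^4 = (4^2)^2 = 16^2 = 256
4^8 = (4^4)^2 = 256^2 = 65536
4^16 = (4^8)^2 = 65536^2 = 4294967296
4^17 = 4 * 4^16 = 4 * 4294967296 = 17179869184

Result: 17179869184
Multiplications needed: 5 (5 lines after 4^1)

4^17 = 17179869184. Using exponentiation by squaring, this requires 5 multiplications. The key idea: if the exponent is even, square the half-power; if odd, multiply by the base once.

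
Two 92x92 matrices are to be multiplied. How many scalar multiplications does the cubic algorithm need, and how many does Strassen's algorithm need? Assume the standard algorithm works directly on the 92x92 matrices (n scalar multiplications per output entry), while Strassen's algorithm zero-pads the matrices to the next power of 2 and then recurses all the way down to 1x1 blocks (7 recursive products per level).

Matrix multiplication for 92x92 matrices:

Strassen's algorithm requires power-of-2 dimensions. Pad 92x92 to 128x128 (next power of 2).

Standard algorithm: 92^3 = 778688 multiplications
Strassen's algorithm: 7^(log2(128)) = 7^7 = 823543 multiplications
Difference: 778688 - 823543 = -44855 (Strassen uses MORE here due to padding overhead — for small or just-over-power-of-2 n, padding can outweigh the per-level savings)

Standard: 778688 multiplications (92^3). Strassen: 823543 multiplications (7^7, after padding to 128x128). Strassen reduces 8 recursive multiplications to 7 at each level.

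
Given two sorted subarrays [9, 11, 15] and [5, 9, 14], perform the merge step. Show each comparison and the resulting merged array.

Merging process:

Compare 9 vs 5: take 5 from right. Merged: [5]
Compare 9 vs 9: take 9 from left. Merged: [5, 9]
Compare 11 vs 9: take 9 from right. Merged: [5, 9, 9]
Compare 11 vs 14: take 11 from left. Merged: [5, 9, 9, 11]
Compare 15 vs 14: take 14 from right. Merged: [5, 9, 9, 11, 14]
Append remaining from left: [15]. Merged: [5, 9, 9, 11, 14, 15]

Final merged array: [5, 9, 9, 11, 14, 15]
Total comparisons: 5

The merged array is [5, 9, 9, 11, 14, 15], requiring 5 comparisons. The merge step runs in O(n) time where n is the total number of elements.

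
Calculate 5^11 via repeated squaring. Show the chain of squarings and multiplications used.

Computing 5^11 by squaring (build up from 5^1; each line after the first costs one multiplication):

5^1 = 5
5^2 = (5^1)^2 = 5^2 = 25
5^4 = (5^2)^2 = 25^2 = 625
5^5 = 5 * 5^4 = 5 * 625 = 3125
5^10 = (5^5)^2 = 3125^2 = 9765625
5^11 = 5 * 5^10 = 5 * 9765625 = 48828125

Result: 48828125
Multiplications needed: 5 (5 lines after 5^1)

5^11 = 48828125. Using exponentiation by squaring, this requires 5 multiplications. The key idea: if the exponent is even, square the half-power; if odd, multiply by the base once.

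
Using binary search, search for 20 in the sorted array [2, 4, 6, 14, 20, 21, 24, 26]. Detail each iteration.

Binary search for 20 in [2, 4, 6, 14, 20, 21, 24, 26]:

lo=0, hi=7, mid=3, arr[mid]=14 -> 14 < 20, search right half
lo=4, hi=7, mid=5, arr[mid]=21 -> 21 > 20, search left half
lo=4, hi=4, mid=4, arr[mid]=20 -> Found target at index 4!

Binary search finds 20 at index 4 after 3 comparisons. The search repeatedly halves the search space by comparing with the middle element.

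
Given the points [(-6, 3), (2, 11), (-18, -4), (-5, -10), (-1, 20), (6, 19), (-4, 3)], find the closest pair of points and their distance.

Computing all pairwise distances among 7 points:

d((-6, 3), (2, 11)) = 11.3137
d((-6, 3), (-18, -4)) = 13.8924
d((-6, 3), (-5, -10)) = 13.0384
d((-6, 3), (-1, 20)) = 17.72
d((-6, 3), (6, 19)) = 20.0
d((-6, 3), (-4, 3)) = 2.0 <-- minimum
d((2, 11), (-18, -4)) = 25.0
d((2, 11), (-5, -10)) = 22.1359
d((2, 11), (-1, 20)) = 9.4868
d((2, 11), (6, 19)) = 8.9443
d((2, 11), (-4, 3)) = 10.0
d((-18, -4), (-5, -10)) = 14.3178
d((-18, -4), (-1, 20)) = 29.4109
d((-18, -4), (6, 19)) = 33.2415
d((-18, -4), (-4, 3)) = 15.6525
d((-5, -10), (-1, 20)) = 30.2655
d((-5, -10), (6, 19)) = 31.0161
d((-5, -10), (-4, 3)) = 13.0384
d((-1, 20), (6, 19)) = 7.0711
d((-1, 20), (-4, 3)) = 17.2627
d((6, 19), (-4, 3)) = 18.868

Closest pair: (-6, 3) and (-4, 3) with distance 2.0

The closest pair is (-6, 3) and (-4, 3) with Euclidean distance 2.0. For 7 points, brute-force pairwise comparison is shown above. For large n, the divide-and-conquer algorithm (sort by x, recurse on halves, check the dividing strip) achieves O(n log n).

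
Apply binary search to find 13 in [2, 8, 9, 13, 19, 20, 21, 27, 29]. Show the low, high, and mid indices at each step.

Binary search for 13 in [2, 8, 9, 13, 19, 20, 21, 27, 29]:

lo=0, hi=8, mid=4, arr[mid]=19 -> 19 > 13, search left half
lo=0, hi=3, mid=1, arr[mid]=8 -> 8 < 13, search right half
lo=2, hi=3, mid=2, arr[mid]=9 -> 9 < 13, search right half
lo=3, hi=3, mid=3, arr[mid]=13 -> Found target at index 3!

Binary search finds 13 at index 3 after 4 comparisons. The search repeatedly halves the search space by comparing with the middle element.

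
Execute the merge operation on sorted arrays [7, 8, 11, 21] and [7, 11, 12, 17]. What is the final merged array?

Merging process:

Compare 7 vs 7: take 7 from left. Merged: [7]
Compare 8 vs 7: take 7 from right. Merged: [7, 7]
Compare 8 vs 11: take 8 from left. Merged: [7, 7, 8]
Compare 11 vs 11: take 11 from left. Merged: [7, 7, 8, 11]
Compare 21 vs 11: take 11 from right. Merged: [7, 7, 8, 11, 11]
Compare 21 vs 12: take 12 from right. Merged: [7, 7, 8, 11, 11, 12]
Compare 21 vs 17: take 17 from right. Merged: [7, 7, 8, 11, 11, 12, 17]
Append remaining from left: [21]. Merged: [7, 7, 8, 11, 11, 12, 17, 21]

Final merged array: [7, 7, 8, 11, 11, 12, 17, 21]
Total comparisons: 7

The merged array is [7, 7, 8, 11, 11, 12, 17, 21], requiring 7 comparisons. The merge step runs in O(n) time where n is the total number of elements.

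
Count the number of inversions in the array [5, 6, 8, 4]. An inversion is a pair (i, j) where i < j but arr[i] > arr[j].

Finding inversions in [5, 6, 8, 4]:

(0, 3): arr[0]=5 > arr[3]=4
(1, 3): arr[1]=6 > arr[3]=4
(2, 3): arr[2]=8 > arr[3]=4

Total inversions: 3

The array has 3 inversion(s): (0,3), (1,3), (2,3). Each pair (i,j) satisfies i < j and arr[i] > arr[j].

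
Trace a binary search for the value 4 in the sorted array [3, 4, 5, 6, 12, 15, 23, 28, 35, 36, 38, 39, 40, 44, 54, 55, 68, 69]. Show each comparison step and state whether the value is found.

Binary search for 4 in [3, 4, 5, 6, 12, 15, 23, 28, 35, 36, 38, 39, 40, 44, 54, 55, 68, 69]:

lo=0, hi=17, mid=8, arr[mid]=35 -> 35 > 4, search left half
lo=0, hi=7, mid=3, arr[mid]=6 -> 6 > 4, search left half
lo=0, hi=2, mid=1, arr[mid]=4 -> Found target at index 1!

Binary search finds 4 at index 1 after 3 comparisons. The search repeatedly halves the search space by comparing with the middle element.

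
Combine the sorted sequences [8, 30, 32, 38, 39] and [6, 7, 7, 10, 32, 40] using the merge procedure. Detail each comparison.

Merging process:

Compare 8 vs 6: take 6 from right. Merged: [6]
Compare 8 vs 7: take 7 from right. Merged: [6, 7]
Compare 8 vs 7: take 7 from right. Merged: [6, 7, 7]
Compare 8 vs 10: take 8 from left. Merged: [6, 7, 7, 8]
Compare 30 vs 10: take 10 from right. Merged: [6, 7, 7, 8, 10]
Compare 30 vs 32: take 30 from left. Merged: [6, 7, 7, 8, 10, 30]
Compare 32 vs 32: take 32 from left. Merged: [6, 7, 7, 8, 10, 30, 32]
Compare 38 vs 32: take 32 from right. Merged: [6, 7, 7, 8, 10, 30, 32, 32]
Compare 38 vs 40: take 38 from left. Merged: [6, 7, 7, 8, 10, 30, 32, 32, 38]
Compare 39 vs 40: take 39 from left. Merged: [6, 7, 7, 8, 10, 30, 32, 32, 38, 39]
Append remaining from right: [40]. Merged: [6, 7, 7, 8, 10, 30, 32, 32, 38, 39, 40]

Final merged array: [6, 7, 7, 8, 10, 30, 32, 32, 38, 39, 40]
Total comparisons: 10

The merged array is [6, 7, 7, 8, 10, 30, 32, 32, 38, 39, 40], requiring 10 comparisons. The merge step runs in O(n) time where n is the total number of elements.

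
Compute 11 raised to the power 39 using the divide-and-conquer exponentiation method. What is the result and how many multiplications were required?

Computing 11^39 by squaring (build up from 11^1; each line after the first costs one multiplication):

11^1 = 11
11^2 = (11^1)^2 = 11^2 = 121
11^4 = (11^2)^2 = 121^2 = 14641
11^8 = (11^4)^2 = 14641^2 = 214358881
11^9 = 11 * 11^8 = 11 * 214358881 = 2357947691
11^18 = (11^9)^2 = 2357947691^2 = 5559917313492231481
11^19 = 11 * 11^18 = 11 * 5559917313492231481 = 61159090448414546291
11^38 = (11^19)^2 = 61159090448414546291^2 = 3740434344477351388916475705363381856681
11^39 = 11 * 11^38 = 11 * 3740434344477351388916475705363381856681 = 41144777789250865278081232758997200423491

Result: 41144777789250865278081232758997200423491
Multiplications needed: 8 (8 lines after 11^1)

11^39 = 41144777789250865278081232758997200423491. Using exponentiation by squaring, this requires 8 multiplications. The key idea: if the exponent is even, square the half-power; if odd, multiply by the base once.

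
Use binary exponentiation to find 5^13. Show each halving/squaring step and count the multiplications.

Computing 5^13 by squaring (build up from 5^1; each line after the first costs one multiplication):

5^1 = 5
5^2 = (5^1)^2 = 5^2 = 25
5^3 = 5 * 5^2 = 5 * 25 = 125
5^6 = (5^3)^2 = 125^2 = 15625
5^12 = (5^6)^2 = 15625^2 = 244140625
5^13 = 5 * 5^12 = 5 * 244140625 = 1220703125

Result: 1220703125
Multiplications needed: 5 (5 lines after 5^1)

5^13 = 1220703125. Using exponentiation by squaring, this requires 5 multiplications. The key idea: if the exponent is even, square the half-power; if odd, multiply by the base once.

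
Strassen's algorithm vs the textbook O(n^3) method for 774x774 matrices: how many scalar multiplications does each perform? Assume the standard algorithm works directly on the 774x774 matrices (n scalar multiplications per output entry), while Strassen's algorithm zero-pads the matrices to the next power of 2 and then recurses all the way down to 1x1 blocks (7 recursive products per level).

Matrix multiplication for 774x774 matrices:

Strassen's algorithm requires power-of-2 dimensions. Pad 774x774 to 1024x1024 (next power of 2).

Standard algorithm: 774^3 = 463684824 multiplications
Strassen's algorithm: 7^(log2(1024)) = 7^10 = 282475249 multiplications
Savings: 463684824 - 282475249 = 181209575 multiplications

Standard: 463684824 multiplications (774^3). Strassen: 282475249 multiplications (7^10, after padding to 1024x1024). Strassen reduces 8 recursive multiplications to 7 at each level.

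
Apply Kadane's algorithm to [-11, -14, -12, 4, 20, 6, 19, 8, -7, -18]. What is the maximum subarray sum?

Using Kadane's algorithm on [-11, -14, -12, 4, 20, 6, 19, 8, -7, -18]:

Scanning through the array:
Position 1 (value -14): max_ending_here = -14, max_so_far = -11
Position 2 (value -12): max_ending_here = -12, max_so_far = -11
Position 3 (value 4): max_ending_here = 4, max_so_far = 4
Position 4 (value 20): max_ending_here = 24, max_so_far = 24
Position 5 (value 6): max_ending_here = 30, max_so_far = 30
Position 6 (value 19): max_ending_here = 49, max_so_far = 49
Position 7 (value 8): max_ending_here = 57, max_so_far = 57
Position 8 (value -7): max_ending_here = 50, max_so_far = 57
Position 9 (value -18): max_ending_here = 32, max_so_far = 57

Maximum subarray: [4, 20, 6, 19, 8]
Maximum sum: 57

The maximum subarray is [4, 20, 6, 19, 8] with sum 57. This subarray runs from index 3 to index 7.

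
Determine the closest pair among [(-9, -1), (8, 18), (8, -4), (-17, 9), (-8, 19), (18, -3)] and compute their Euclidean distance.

Computing all pairwise distances among 6 points:

d((-9, -1), (8, 18)) = 25.4951
d((-9, -1), (8, -4)) = 17.2627
d((-9, -1), (-17, 9)) = 12.8062
d((-9, -1), (-8, 19)) = 20.025
d((-9, -1), (18, -3)) = 27.074
d((8, 18), (8, -4)) = 22.0
d((8, 18), (-17, 9)) = 26.5707
d((8, 18), (-8, 19)) = 16.0312
d((8, 18), (18, -3)) = 23.2594
d((8, -4), (-17, 9)) = 28.178
d((8, -4), (-8, 19)) = 28.0179
d((8, -4), (18, -3)) = 10.0499 <-- minimum
d((-17, 9), (-8, 19)) = 13.4536
d((-17, 9), (18, -3)) = 37.0
d((-8, 19), (18, -3)) = 34.0588

Closest pair: (8, -4) and (18, -3) with distance 10.0499

The closest pair is (8, -4) and (18, -3) with Euclidean distance 10.0499. For 6 points, brute-force pairwise comparison is shown above. For large n, the divide-and-conquer algorithm (sort by x, recurse on halves, check the dividing strip) achieves O(n log n).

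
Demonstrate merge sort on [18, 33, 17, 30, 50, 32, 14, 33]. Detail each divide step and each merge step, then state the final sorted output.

Merge sort trace:

Split: [18, 33, 17, 30, 50, 32, 14, 33] -> [18, 33, 17, 30] and [50, 32, 14, 33]
  Split: [18, 33, 17, 30] -> [18, 33] and [17, 30]
    Split: [18, 33] -> [18] and [33]
    Merge: [18] + [33] -> [18, 33]
    Split: [17, 30] -> [17] and [30]
    Merge: [17] + [30] -> [17, 30]
  Merge: [18, 33] + [17, 30] -> [17, 18, 30, 33]
  Split: [50, 32, 14, 33] -> [50, 32] and [14, 33]
    Split: [50, 32] -> [50] and [32]
    Merge: [50] + [32] -> [32, 50]
    Split: [14, 33] -> [14] and [33]
    Merge: [14] + [33] -> [14, 33]
  Merge: [32, 50] + [14, 33] -> [14, 32, 33, 50]
Merge: [17, 18, 30, 33] + [14, 32, 33, 50] -> [14, 17, 18, 30, 32, 33, 33, 50]

Final sorted array: [14, 17, 18, 30, 32, 33, 33, 50]

The merge sort proceeds by recursively splitting the array and merging sorted halves.
After all merges, the sorted array is [14, 17, 18, 30, 32, 33, 33, 50].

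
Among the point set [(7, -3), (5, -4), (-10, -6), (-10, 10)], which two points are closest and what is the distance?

Computing all pairwise distances among 4 points:

d((7, -3), (5, -4)) = 2.2361 <-- minimum
d((7, -3), (-10, -6)) = 17.2627
d((7, -3), (-10, 10)) = 21.4009
d((5, -4), (-10, -6)) = 15.1327
d((5, -4), (-10, 10)) = 20.5183
d((-10, -6), (-10, 10)) = 16.0

Closest pair: (7, -3) and (5, -4) with distance 2.2361

The closest pair is (7, -3) and (5, -4) with Euclidean distance 2.2361. For 4 points, brute-force pairwise comparison is shown above. For large n, the divide-and-conquer algorithm (sort by x, recurse on halves, check the dividing strip) achieves O(n log n).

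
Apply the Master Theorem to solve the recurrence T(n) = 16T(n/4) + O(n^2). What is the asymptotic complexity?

Master Theorem for T(n) = 16T(n/4) + O(n^2):

a = 16, b = 4, c = 2
log_b(a) = log_4(16) = 2.0000

Case 2: c = 2 = log_4(16) = 2.0000
T(n) = O(n^2 log n) = O(n^2 log n)

For T(n) = 16T(n/4) + O(n^2): log_4(16) = 2.0000. This is Case 2 of the Master Theorem (c = log_b(a), equal work at all levels), giving O(n^2 log n).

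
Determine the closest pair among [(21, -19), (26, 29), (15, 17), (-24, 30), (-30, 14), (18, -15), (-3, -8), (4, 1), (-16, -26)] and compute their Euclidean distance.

Computing all pairwise distances among 9 points:

d((21, -19), (26, 29)) = 48.2597
d((21, -19), (15, 17)) = 36.4966
d((21, -19), (-24, 30)) = 66.5282
d((21, -19), (-30, 14)) = 60.7454
d((21, -19), (18, -15)) = 5.0 <-- minimum
d((21, -19), (-3, -8)) = 26.4008
d((21, -19), (4, 1)) = 26.2488
d((21, -19), (-16, -26)) = 37.6563
d((26, 29), (15, 17)) = 16.2788
d((26, 29), (-24, 30)) = 50.01
d((26, 29), (-30, 14)) = 57.9741
d((26, 29), (18, -15)) = 44.7214
d((26, 29), (-3, -8)) = 47.0106
d((26, 29), (4, 1)) = 35.609
d((26, 29), (-16, -26)) = 69.2026
d((15, 17), (-24, 30)) = 41.1096
d((15, 17), (-30, 14)) = 45.0999
d((15, 17), (18, -15)) = 32.1403
d((15, 17), (-3, -8)) = 30.8058
d((15, 17), (4, 1)) = 19.4165
d((15, 17), (-16, -26)) = 53.0094
d((-24, 30), (-30, 14)) = 17.088
d((-24, 30), (18, -15)) = 61.5549
d((-24, 30), (-3, -8)) = 43.4166
d((-24, 30), (4, 1)) = 40.3113
d((-24, 30), (-16, -26)) = 56.5685
d((-30, 14), (18, -15)) = 56.0803
d((-30, 14), (-3, -8)) = 34.8281
d((-30, 14), (4, 1)) = 36.4005
d((-30, 14), (-16, -26)) = 42.3792
d((18, -15), (-3, -8)) = 22.1359
d((18, -15), (4, 1)) = 21.2603
d((18, -15), (-16, -26)) = 35.7351
d((-3, -8), (4, 1)) = 11.4018
d((-3, -8), (-16, -26)) = 22.2036
d((4, 1), (-16, -26)) = 33.6006

Closest pair: (21, -19) and (18, -15) with distance 5.0

The closest pair is (21, -19) and (18, -15) with Euclidean distance 5.0. For 9 points, brute-force pairwise comparison is shown above. For large n, the divide-and-conquer algorithm (sort by x, recurse on halves, check the dividing strip) achieves O(n log n).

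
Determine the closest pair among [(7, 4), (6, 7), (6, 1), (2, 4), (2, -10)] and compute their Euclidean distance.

Computing all pairwise distances among 5 points:

d((7, 4), (6, 7)) = 3.1623 <-- minimum
d((7, 4), (6, 1)) = 3.1623 <-- minimum
d((7, 4), (2, 4)) = 5.0
d((7, 4), (2, -10)) = 14.8661
d((6, 7), (6, 1)) = 6.0
d((6, 7), (2, 4)) = 5.0
d((6, 7), (2, -10)) = 17.4642
d((6, 1), (2, 4)) = 5.0
d((6, 1), (2, -10)) = 11.7047
d((2, 4), (2, -10)) = 14.0

Minimum distance: 3.1623 (tie among 2 pairs: (7, 4) and (6, 7); (7, 4) and (6, 1))

The minimum Euclidean distance is 3.1623. There is a tie: 2 pairs achieve this minimum — (7, 4) and (6, 7); (7, 4) and (6, 1). Any of these is a valid closest pair. For 5 points, brute-force pairwise comparison is shown above. For large n, the divide-and-conquer algorithm (sort by x, recurse on halves, check the dividing strip) achieves O(n log n).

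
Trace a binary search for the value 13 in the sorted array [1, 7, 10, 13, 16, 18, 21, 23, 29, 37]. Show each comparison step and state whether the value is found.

Binary search for 13 in [1, 7, 10, 13, 16, 18, 21, 23, 29, 37]:

lo=0, hi=9, mid=4, arr[mid]=16 -> 16 > 13, search left half
lo=0, hi=3, mid=1, arr[mid]=7 -> 7 < 13, search right half
lo=2, hi=3, mid=2, arr[mid]=10 -> 10 < 13, search right half
lo=3, hi=3, mid=3, arr[mid]=13 -> Found target at index 3!

Binary search finds 13 at index 3 after 4 comparisons. The search repeatedly halves the search space by comparing with the middle element.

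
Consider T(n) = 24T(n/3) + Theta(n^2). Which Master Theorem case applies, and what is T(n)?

Master Theorem for T(n) = 24T(n/3) + O(n^2):

a = 24, b = 3, c = 2
log_b(a) = log_3(24) = 2.8928

Case 1: c = 2 < log_3(24) = 2.8928
T(n) = O(n^(log_3 24))

For T(n) = 24T(n/3) + O(n^2): log_3(24) = 2.8928. This is Case 1 of the Master Theorem (c < log_b(a), work dominated by leaves), giving O(n^(log_3 24)).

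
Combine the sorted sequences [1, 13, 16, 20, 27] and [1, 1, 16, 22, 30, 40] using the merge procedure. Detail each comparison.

Merging process:

Compare 1 vs 1: take 1 from left. Merged: [1]
Compare 13 vs 1: take 1 from right. Merged: [1, 1]
Compare 13 vs 1: take 1 from right. Merged: [1, 1, 1]
Compare 13 vs 16: take 13 from left. Merged: [1, 1, 1, 13]
Compare 16 vs 16: take 16 from left. Merged: [1, 1, 1, 13, 16]
Compare 20 vs 16: take 16 from right. Merged: [1, 1, 1, 13, 16, 16]
Compare 20 vs 22: take 20 from left. Merged: [1, 1, 1, 13, 16, 16, 20]
Compare 27 vs 22: take 22 from right. Merged: [1, 1, 1, 13, 16, 16, 20, 22]
Compare 27 vs 30: take 27 from left. Merged: [1, 1, 1, 13, 16, 16, 20, 22, 27]
Append remaining from right: [30, 40]. Merged: [1, 1, 1, 13, 16, 16, 20, 22, 27, 30, 40]

Final merged array: [1, 1, 1, 13, 16, 16, 20, 22, 27, 30, 40]
Total comparisons: 9

The merged array is [1, 1, 1, 13, 16, 16, 20, 22, 27, 30, 40], requiring 9 comparisons. The merge step runs in O(n) time where n is the total number of elements.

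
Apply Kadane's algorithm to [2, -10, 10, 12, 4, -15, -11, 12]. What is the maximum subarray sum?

Using Kadane's algorithm on [2, -10, 10, 12, 4, -15, -11, 12]:

Scanning through the array:
Position 1 (value -10): max_ending_here = -8, max_so_far = 2
Position 2 (value 10): max_ending_here = 10, max_so_far = 10
Position 3 (value 12): max_ending_here = 22, max_so_far = 22
Position 4 (value 4): max_ending_here = 26, max_so_far = 26
Position 5 (value -15): max_ending_here = 11, max_so_far = 26
Position 6 (value -11): max_ending_here = 0, max_so_far = 26
Position 7 (value 12): max_ending_here = 12, max_so_far = 26

Maximum subarray: [10, 12, 4]
Maximum sum: 26

The maximum subarray is [10, 12, 4] with sum 26. This subarray runs from index 2 to index 4.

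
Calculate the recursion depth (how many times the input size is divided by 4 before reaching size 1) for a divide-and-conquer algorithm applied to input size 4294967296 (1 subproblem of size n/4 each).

For divide and conquer with division factor 4:

Problem sizes at each level:
Level 0: 4294967296
Level 1: 1073741824
Level 2: 268435456
Level 3: 67108864
Level 4: 16777216
Level 5: 4194304
Level 6: 1048576
Level 7: 262144
Level 8: 65536
Level 9: 16384
Level 10: 4096
Level 11: 1024
Level 12: 256
Level 13: 64
Level 14: 16
Level 15: 4
Level 16: 1

The root is level 0 and the size-1 base case is level 16 (the tree spans levels 0 through 16, i.e. 17 levels counting the root), so the depth is the number of divisions: log_4(4294967296) = 16

The recursion tree depth is log_4(4294967296) = 16. At each level, the problem size is divided by 4, so it takes 16 divisions to reduce to a base case of size 1. The algorithm makes 1 recursive call at each level.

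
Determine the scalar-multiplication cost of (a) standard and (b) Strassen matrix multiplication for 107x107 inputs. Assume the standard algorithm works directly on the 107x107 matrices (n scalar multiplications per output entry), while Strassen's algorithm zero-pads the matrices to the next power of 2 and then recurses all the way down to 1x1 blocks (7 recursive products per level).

Matrix multiplication for 107x107 matrices:

Strassen's algorithm requires power-of-2 dimensions. Pad 107x107 to 128x128 (next power of 2).

Standard algorithm: 107^3 = 1225043 multiplications
Strassen's algorithm: 7^(log2(128)) = 7^7 = 823543 multiplications
Savings: 1225043 - 823543 = 401500 multiplications

Standard: 1225043 multiplications (107^3). Strassen: 823543 multiplications (7^7, after padding to 128x128). Strassen reduces 8 recursive multiplications to 7 at each level.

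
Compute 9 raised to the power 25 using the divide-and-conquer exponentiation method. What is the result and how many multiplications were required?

Computing 9^25 by squaring (build up from 9^1; each line after the first costs one multiplication):

9^1 = 9
9^2 = (9^1)^2 = 9^2 = 81
9^3 = 9 * 9^2 = 9 * 81 = 729
9^6 = (9^3)^2 = 729^2 = 531441
9^12 = (9^6)^2 = 531441^2 = 282429536481
9^24 = (9^12)^2 = 282429536481^2 = 79766443076872509863361
9^25 = 9 * 9^24 = 9 * 79766443076872509863361 = 717897987691852588770249

Result: 717897987691852588770249
Multiplications needed: 6 (6 lines after 9^1)

9^25 = 717897987691852588770249. Using exponentiation by squaring, this requires 6 multiplications. The key idea: if the exponent is even, square the half-power; if odd, multiply by the base once.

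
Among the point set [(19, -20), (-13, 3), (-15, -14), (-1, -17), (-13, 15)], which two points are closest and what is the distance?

Computing all pairwise distances among 5 points:

d((19, -20), (-13, 3)) = 39.4081
d((19, -20), (-15, -14)) = 34.5254
d((19, -20), (-1, -17)) = 20.2237
d((19, -20), (-13, 15)) = 47.4236
d((-13, 3), (-15, -14)) = 17.1172
d((-13, 3), (-1, -17)) = 23.3238
d((-13, 3), (-13, 15)) = 12.0 <-- minimum
d((-15, -14), (-1, -17)) = 14.3178
d((-15, -14), (-13, 15)) = 29.0689
d((-1, -17), (-13, 15)) = 34.176

Closest pair: (-13, 3) and (-13, 15) with distance 12.0

The closest pair is (-13, 3) and (-13, 15) with Euclidean distance 12.0. For 5 points, brute-force pairwise comparison is shown above. For large n, the divide-and-conquer algorithm (sort by x, recurse on halves, check the dividing strip) achieves O(n log n).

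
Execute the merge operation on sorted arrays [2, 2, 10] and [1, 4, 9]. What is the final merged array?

Merging process:

Compare 2 vs 1: take 1 from right. Merged: [1]
Compare 2 vs 4: take 2 from left. Merged: [1, 2]
Compare 2 vs 4: take 2 from left. Merged: [1, 2, 2]
Compare 10 vs 4: take 4 from right. Merged: [1, 2, 2, 4]
Compare 10 vs 9: take 9 from right. Merged: [1, 2, 2, 4, 9]
Append remaining from left: [10]. Merged: [1, 2, 2, 4, 9, 10]

Final merged array: [1, 2, 2, 4, 9, 10]
Total comparisons: 5

The merged array is [1, 2, 2, 4, 9, 10], requiring 5 comparisons. The merge step runs in O(n) time where n is the total number of elements.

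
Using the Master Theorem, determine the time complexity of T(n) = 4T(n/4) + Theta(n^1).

Master Theorem for T(n) = 4T(n/4) + O(n^1):

a = 4, b = 4, c = 1
log_b(a) = log_4(4) = 1.0000

Case 2: c = 1 = log_4(4) = 1.0000
T(n) = O(n^1 log n) = O(n log n)

For T(n) = 4T(n/4) + O(n^1): log_4(4) = 1.0000. This is Case 2 of the Master Theorem (c = log_b(a), equal work at all levels), giving O(n log n).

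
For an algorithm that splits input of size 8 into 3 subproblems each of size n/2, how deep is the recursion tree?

For divide and conquer with division factor 2:

Problem sizes at each level:
Level 0: 8
Level 1: 4
Level 2: 2
Level 3: 1

The root is level 0 and the size-1 base case is level 3 (the tree spans levels 0 through 3, i.e. 4 levels counting the root), so the depth is the number of divisions: log_2(8) = 3

The recursion tree depth is log_2(8) = 3. At each level, the problem size is divided by 2, so it takes 3 divisions to reduce to a base case of size 1. The algorithm makes 3 recursive calls at each level.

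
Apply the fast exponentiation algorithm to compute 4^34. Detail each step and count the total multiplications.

Computing 4^34 by squaring (build up from 4^1; each line after the first costs one multiplication):

4^1 = 4
4^2 = (4^1)^2 = 4^2 = 16
4^4 = (4^2)^2 = 16^2 = 256
4^8 = (4^4)^2 = 256^2 = 65536
4^16 = (4^8)^2 = 65536^2 = 4294967296
4^17 = 4 * 4^16 = 4 * 4294967296 = 17179869184
4^34 = (4^17)^2 = 17179869184^2 = 295147905179352825856

Result: 295147905179352825856
Multiplications needed: 6 (6 lines after 4^1)

4^34 = 295147905179352825856. Using exponentiation by squaring, this requires 6 multiplications. The key idea: if the exponent is even, square the half-power; if odd, multiply by the base once.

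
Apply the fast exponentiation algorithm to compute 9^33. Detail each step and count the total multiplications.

Computing 9^33 by squaring (build up from 9^1; each line after the first costs one multiplication):

9^1 = 9
9^2 = (9^1)^2 = 9^2 = 81
9^4 = (9^2)^2 = 81^2 = 6561
9^8 = (9^4)^2 = 6561^2 = 43046721
9^16 = (9^8)^2 = 43046721^2 = 1853020188851841
9^32 = (9^16)^2 = 1853020188851841^2 = 3433683820292512484657849089281
9^33 = 9 * 9^32 = 9 * 3433683820292512484657849089281 = 30903154382632612361920641803529

Result: 30903154382632612361920641803529
Multiplications needed: 6 (6 lines after 9^1)

9^33 = 30903154382632612361920641803529. Using exponentiation by squaring, this requires 6 multiplications. The key idea: if the exponent is even, square the half-power; if odd, multiply by the base once.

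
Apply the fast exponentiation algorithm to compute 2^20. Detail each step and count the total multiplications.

Computing 2^20 by squaring (build up from 2^1; each line after the first costs one multiplication):

2^1 = 2
2^2 = (2^1)^2 = 2^2 = 4
2^4 = (2^2)^2 = 4^2 = 16
2^5 = 2 * 2^4 = 2 * 16 = 32
2^10 = (2^5)^2 = 32^2 = 1024
2^20 = (2^10)^2 = 1024^2 = 1048576

Result: 1048576
Multiplications needed: 5 (5 lines after 2^1)

2^20 = 1048576. Using exponentiation by squaring, this requires 5 multiplications. The key idea: if the exponent is even, square the half-power; if odd, multiply by the base once.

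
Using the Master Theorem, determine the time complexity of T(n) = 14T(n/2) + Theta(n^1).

Master Theorem for T(n) = 14T(n/2) + O(n^1):

a = 14, b = 2, c = 1
log_b(a) = log_2(14) = 3.8074

Case 1: c = 1 < log_2(14) = 3.8074
T(n) = O(n^(log_2 14))

For T(n) = 14T(n/2) + O(n^1): log_2(14) = 3.8074. This is Case 1 of the Master Theorem (c < log_b(a), work dominated by leaves), giving O(n^(log_2 14)).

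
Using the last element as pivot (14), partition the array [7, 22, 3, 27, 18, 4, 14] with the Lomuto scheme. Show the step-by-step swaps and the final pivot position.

Lomuto partition with pivot = 14:

Initial array: [7, 22, 3, 27, 18, 4, 14]

arr[0]=7 <= 14: swap with position 0, array becomes [7, 22, 3, 27, 18, 4, 14]
arr[1]=22 > 14: no swap
arr[2]=3 <= 14: swap with position 1, array becomes [7, 3, 22, 27, 18, 4, 14]
arr[3]=27 > 14: no swap
arr[4]=18 > 14: no swap
arr[5]=4 <= 14: swap with position 2, array becomes [7, 3, 4, 27, 18, 22, 14]

Place pivot at position 3: [7, 3, 4, 14, 18, 22, 27]
Pivot position: 3

After partitioning with pivot 14, the array becomes [7, 3, 4, 14, 18, 22, 27]. The pivot is placed at index 3. All elements to the left of the pivot are <= 14, and all elements to the right are > 14.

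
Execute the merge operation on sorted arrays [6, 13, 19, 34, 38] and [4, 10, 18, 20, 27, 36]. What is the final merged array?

Merging process:

Compare 6 vs 4: take 4 from right. Merged: [4]
Compare 6 vs 10: take 6 from left. Merged: [4, 6]
Compare 13 vs 10: take 10 from right. Merged: [4, 6, 10]
Compare 13 vs 18: take 13 from left. Merged: [4, 6, 10, 13]
Compare 19 vs 18: take 18 from right. Merged: [4, 6, 10, 13, 18]
Compare 19 vs 20: take 19 from left. Merged: [4, 6, 10, 13, 18, 19]
Compare 34 vs 20: take 20 from right. Merged: [4, 6, 10, 13, 18, 19, 20]
Compare 34 vs 27: take 27 from right. Merged: [4, 6, 10, 13, 18, 19, 20, 27]
Compare 34 vs 36: take 34 from left. Merged: [4, 6, 10, 13, 18, 19, 20, 27, 34]
Compare 38 vs 36: take 36 from right. Merged: [4, 6, 10, 13, 18, 19, 20, 27, 34, 36]
Append remaining from left: [38]. Merged: [4, 6, 10, 13, 18, 19, 20, 27, 34, 36, 38]

Final merged array: [4, 6, 10, 13, 18, 19, 20, 27, 34, 36, 38]
Total comparisons: 10

The merged array is [4, 6, 10, 13, 18, 19, 20, 27, 34, 36, 38], requiring 10 comparisons. The merge step runs in O(n) time where n is the total number of elements.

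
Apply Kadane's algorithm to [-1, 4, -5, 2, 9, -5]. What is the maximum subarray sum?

Using Kadane's algorithm on [-1, 4, -5, 2, 9, -5]:

Scanning through the array:
Position 1 (value 4): max_ending_here = 4, max_so_far = 4
Position 2 (value -5): max_ending_here = -1, max_so_far = 4
Position 3 (value 2): max_ending_here = 2, max_so_far = 4
Position 4 (value 9): max_ending_here = 11, max_so_far = 11
Position 5 (value -5): max_ending_here = 6, max_so_far = 11

Maximum subarray: [2, 9]
Maximum sum: 11

The maximum subarray is [2, 9] with sum 11. This subarray runs from index 3 to index 4.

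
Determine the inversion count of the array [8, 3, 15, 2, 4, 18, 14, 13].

Finding inversions in [8, 3, 15, 2, 4, 18, 14, 13]:

(0, 1): arr[0]=8 > arr[1]=3
(0, 3): arr[0]=8 > arr[3]=2
(0, 4): arr[0]=8 > arr[4]=4
(1, 3): arr[1]=3 > arr[3]=2
(2, 3): arr[2]=15 > arr[3]=2
(2, 4): arr[2]=15 > arr[4]=4
(2, 6): arr[2]=15 > arr[6]=14
(2, 7): arr[2]=15 > arr[7]=13
(5, 6): arr[5]=18 > arr[6]=14
(5, 7): arr[5]=18 > arr[7]=13
(6, 7): arr[6]=14 > arr[7]=13

Total inversions: 11

The array has 11 inversion(s): (0,1), (0,3), (0,4), (1,3), (2,3), (2,4), (2,6), (2,7), (5,6), (5,7), (6,7). Each pair (i,j) satisfies i < j and arr[i] > arr[j].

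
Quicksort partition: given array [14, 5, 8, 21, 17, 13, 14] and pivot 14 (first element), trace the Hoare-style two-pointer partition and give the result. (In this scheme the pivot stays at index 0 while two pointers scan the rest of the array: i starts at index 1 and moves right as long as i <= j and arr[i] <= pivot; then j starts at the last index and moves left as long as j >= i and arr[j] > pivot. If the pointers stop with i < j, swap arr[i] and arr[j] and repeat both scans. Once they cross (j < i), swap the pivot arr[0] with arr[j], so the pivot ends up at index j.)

Hoare-style two-pointer partition with pivot = 14:

Initial array: [14, 5, 8, 21, 17, 13, 14]

Pointers start at i = 1, j = 6.
i stops at index 3 (arr[3]=21 > 14), j stops at index 6 (arr[6]=14 <= 14): swap arr[3] and arr[6], array becomes [14, 5, 8, 14, 17, 13, 21]
i stops at index 4 (arr[4]=17 > 14), j stops at index 5 (arr[5]=13 <= 14): swap arr[4] and arr[5], array becomes [14, 5, 8, 14, 13, 17, 21]
i ends at 5, j ends at 4: the pointers have crossed (j < i), so scanning stops.

Swap pivot arr[0] with arr[4] to place pivot at position 4: [13, 5, 8, 14, 14, 17, 21]
Pivot position: 4

After partitioning with pivot 14, the array becomes [13, 5, 8, 14, 14, 17, 21]. The pivot is placed at index 4. All elements to the left of the pivot are <= 14, and all elements to the right are > 14.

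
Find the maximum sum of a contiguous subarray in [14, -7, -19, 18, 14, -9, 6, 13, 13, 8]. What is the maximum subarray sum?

Using Kadane's algorithm on [14, -7, -19, 18, 14, -9, 6, 13, 13, 8]:

Scanning through the array:
Position 1 (value -7): max_ending_here = 7, max_so_far = 14
Position 2 (value -19): max_ending_here = -12, max_so_far = 14
Position 3 (value 18): max_ending_here = 18, max_so_far = 18
Position 4 (value 14): max_ending_here = 32, max_so_far = 32
Position 5 (value -9): max_ending_here = 23, max_so_far = 32
Position 6 (value 6): max_ending_here = 29, max_so_far = 32
Position 7 (value 13): max_ending_here = 42, max_so_far = 42
Position 8 (value 13): max_ending_here = 55, max_so_far = 55
Position 9 (value 8): max_ending_here = 63, max_so_far = 63

Maximum subarray: [18, 14, -9, 6, 13, 13, 8]
Maximum sum: 63

The maximum subarray is [18, 14, -9, 6, 13, 13, 8] with sum 63. This subarray runs from index 3 to index 9.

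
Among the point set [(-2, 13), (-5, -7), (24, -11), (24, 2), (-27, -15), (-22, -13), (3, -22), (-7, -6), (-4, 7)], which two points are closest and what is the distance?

Computing all pairwise distances among 9 points:

d((-2, 13), (-5, -7)) = 20.2237
d((-2, 13), (24, -11)) = 35.3836
d((-2, 13), (24, 2)) = 28.2312
d((-2, 13), (-27, -15)) = 37.5366
d((-2, 13), (-22, -13)) = 32.8024
d((-2, 13), (3, -22)) = 35.3553
d((-2, 13), (-7, -6)) = 19.6469
d((-2, 13), (-4, 7)) = 6.3246
d((-5, -7), (24, -11)) = 29.2746
d((-5, -7), (24, 2)) = 30.3645
d((-5, -7), (-27, -15)) = 23.4094
d((-5, -7), (-22, -13)) = 18.0278
d((-5, -7), (3, -22)) = 17.0
d((-5, -7), (-7, -6)) = 2.2361 <-- minimum
d((-5, -7), (-4, 7)) = 14.0357
d((24, -11), (24, 2)) = 13.0
d((24, -11), (-27, -15)) = 51.1566
d((24, -11), (-22, -13)) = 46.0435
d((24, -11), (3, -22)) = 23.7065
d((24, -11), (-7, -6)) = 31.4006
d((24, -11), (-4, 7)) = 33.2866
d((24, 2), (-27, -15)) = 53.7587
d((24, 2), (-22, -13)) = 48.3839
d((24, 2), (3, -22)) = 31.8904
d((24, 2), (-7, -6)) = 32.0156
d((24, 2), (-4, 7)) = 28.4429
d((-27, -15), (-22, -13)) = 5.3852
d((-27, -15), (3, -22)) = 30.8058
d((-27, -15), (-7, -6)) = 21.9317
d((-27, -15), (-4, 7)) = 31.8277
d((-22, -13), (3, -22)) = 26.5707
d((-22, -13), (-7, -6)) = 16.5529
d((-22, -13), (-4, 7)) = 26.9072
d((3, -22), (-7, -6)) = 18.868
d((3, -22), (-4, 7)) = 29.8329
d((-7, -6), (-4, 7)) = 13.3417

Closest pair: (-5, -7) and (-7, -6) with distance 2.2361

The closest pair is (-5, -7) and (-7, -6) with Euclidean distance 2.2361. For 9 points, brute-force pairwise comparison is shown above. For large n, the divide-and-conquer algorithm (sort by x, recurse on halves, check the dividing strip) achieves O(n log n).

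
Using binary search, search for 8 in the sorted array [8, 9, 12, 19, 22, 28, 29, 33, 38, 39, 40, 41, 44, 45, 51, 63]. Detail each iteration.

Binary search for 8 in [8, 9, 12, 19, 22, 28, 29, 33, 38, 39, 40, 41, 44, 45, 51, 63]:

lo=0, hi=15, mid=7, arr[mid]=33 -> 33 > 8, search left half
lo=0, hi=6, mid=3, arr[mid]=19 -> 19 > 8, search left half
lo=0, hi=2, mid=1, arr[mid]=9 -> 9 > 8, search left half
lo=0, hi=0, mid=0, arr[mid]=8 -> Found target at index 0!

Binary search finds 8 at index 0 after 4 comparisons. The search repeatedly halves the search space by comparing with the middle element.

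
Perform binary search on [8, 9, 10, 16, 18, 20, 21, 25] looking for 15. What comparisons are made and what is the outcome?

Binary search for 15 in [8, 9, 10, 16, 18, 20, 21, 25]:

lo=0, hi=7, mid=3, arr[mid]=16 -> 16 > 15, search left half
lo=0, hi=2, mid=1, arr[mid]=9 -> 9 < 15, search right half
lo=2, hi=2, mid=2, arr[mid]=10 -> 10 < 15, search right half
lo=3 > hi=2, target 15 not found

Binary search determines that 15 is not in the array after 3 comparisons. The search space was exhausted without finding the target.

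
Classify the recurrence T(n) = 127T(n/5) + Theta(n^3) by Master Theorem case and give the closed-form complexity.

Master Theorem for T(n) = 127T(n/5) + O(n^3):

a = 127, b = 5, c = 3
log_b(a) = log_5(127) = 3.0099

Case 1: c = 3 < log_5(127) = 3.0099
T(n) = O(n^(log_5 127))

For T(n) = 127T(n/5) + O(n^3): log_5(127) = 3.0099. This is Case 1 of the Master Theorem (c < log_b(a), work dominated by leaves), giving O(n^(log_5 127)).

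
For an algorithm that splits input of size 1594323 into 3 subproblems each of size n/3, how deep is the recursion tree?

For divide and conquer with division factor 3:

Problem sizes at each level:
Level 0: 1594323
Level 1: 531441
Level 2: 177147
Level 3: 59049
Level 4: 19683
Level 5: 6561
Level 6: 2187
Level 7: 729
Level 8: 243
Level 9: 81
Level 10: 27
Level 11: 9
Level 12: 3
Level 13: 1

The root is level 0 and the size-1 base case is level 13 (the tree spans levels 0 through 13, i.e. 14 levels counting the root), so the depth is the number of divisions: log_3(1594323) = 13

The recursion tree depth is log_3(1594323) = 13. At each level, the problem size is divided by 3, so it takes 13 divisions to reduce to a base case of size 1. The algorithm makes 3 recursive calls at each level.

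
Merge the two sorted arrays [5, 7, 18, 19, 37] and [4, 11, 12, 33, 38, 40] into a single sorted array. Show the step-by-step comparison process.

Merging process:

Compare 5 vs 4: take 4 from right. Merged: [4]
Compare 5 vs 11: take 5 from left. Merged: [4, 5]
Compare 7 vs 11: take 7 from left. Merged: [4, 5, 7]
Compare 18 vs 11: take 11 from right. Merged: [4, 5, 7, 11]
Compare 18 vs 12: take 12 from right. Merged: [4, 5, 7, 11, 12]
Compare 18 vs 33: take 18 from left. Merged: [4, 5, 7, 11, 12, 18]
Compare 19 vs 33: take 19 from left. Merged: [4, 5, 7, 11, 12, 18, 19]
Compare 37 vs 33: take 33 from right. Merged: [4, 5, 7, 11, 12, 18, 19, 33]
Compare 37 vs 38: take 37 from left. Merged: [4, 5, 7, 11, 12, 18, 19, 33, 37]
Append remaining from right: [38, 40]. Merged: [4, 5, 7, 11, 12, 18, 19, 33, 37, 38, 40]

Final merged array: [4, 5, 7, 11, 12, 18, 19, 33, 37, 38, 40]
Total comparisons: 9

The merged array is [4, 5, 7, 11, 12, 18, 19, 33, 37, 38, 40], requiring 9 comparisons. The merge step runs in O(n) time where n is the total number of elements.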